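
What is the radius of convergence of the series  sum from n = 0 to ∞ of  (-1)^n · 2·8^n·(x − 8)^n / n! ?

R = ∞

By the ratio test, |a_{n+1}/a_n| = 2/2 · 8 · 1/(n+1) → 0.
The limit is 0, so the series converges for all x; R = ∞.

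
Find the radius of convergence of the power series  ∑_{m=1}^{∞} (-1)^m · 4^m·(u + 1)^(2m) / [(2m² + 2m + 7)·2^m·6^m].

R = √3

Ratio test: |a_{m+1}/a_m| = [(2m² + 2m + 7)/(2(m+1)² + 2(m+1) + 7)] · 4/(2·6) → 1/3 as m → ∞.
Successive powers of (u + 1) differ by 2, so the series converges when |u + 1|² · 1/3 < 1, i.e. |u + 1| < √(3). So R = √3.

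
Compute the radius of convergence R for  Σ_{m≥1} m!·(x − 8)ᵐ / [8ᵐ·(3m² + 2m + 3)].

R = 0

Apply the ratio test: |a_{m+1}| / |a_m| = (m+1) · 1/8 · (3m² + 2m + 3)/(3(m+1)² + 2(m+1) + 3), which tends to ∞ as m → ∞.
The ratio grows without bound, so the series diverges whenever (x − 8) ≠ 0; it converges only at x = 8. R = 0.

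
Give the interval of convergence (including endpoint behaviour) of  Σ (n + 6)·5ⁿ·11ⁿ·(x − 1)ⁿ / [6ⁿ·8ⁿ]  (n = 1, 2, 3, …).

(7/55, 103/55)

The ratio of consecutive coefficients is [((n+1) + 6)/(n + 6)] · 5·11/(6·8) → 55/48.
Thus R = 1/(55/48) = 48/55.
When x = 103/55, the terms have absolute value of order n, which does not tend to 0, so the series diverges by the divergence test.
Endpoint x = 7/55: the n-th term does not approach 0; divergence by the term test.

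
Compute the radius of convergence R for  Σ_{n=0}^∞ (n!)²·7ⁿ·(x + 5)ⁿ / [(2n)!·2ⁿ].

Ratio test: |a_{n+1}/a_n| = (n+1)²/[(2n+1)·(2n+2)] · 7/2 → 7/8 as n → ∞.
The series converges when 7/8 · |x + 5| < 1, giving R = 8/7.

R = 8/7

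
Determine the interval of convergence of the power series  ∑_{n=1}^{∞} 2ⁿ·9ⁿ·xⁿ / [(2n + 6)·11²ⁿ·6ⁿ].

By the ratio test, |a_{n+1}/a_n| = [(2n + 6)/(2(n+1) + 6)] · 2·9/(121·6) → 3/121.
Hence the series converges for |x| < 1/(3/121) = 121/3, so the radius of convergence is 121/3.
At x = 121/3: the terms behave like c/n; limit comparison with the harmonic series gives divergence.
At x = -121/3: an alternating series whose terms decrease to 0 in absolute value, so it converges by the Leibniz criterion.

[-121/3, 121/3)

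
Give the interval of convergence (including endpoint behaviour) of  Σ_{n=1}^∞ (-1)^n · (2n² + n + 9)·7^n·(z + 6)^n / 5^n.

(-47/7, -37/7)

The ratio of consecutive coefficients is [(2(n+1)² + (n+1) + 9)/(2n² + n + 9)] · 7/5 → 7/5.
Convergence for |z + 6| · 7/5 < 1, i.e. |z + 6| < 5/7. So R = 5/7.
Check z = -37/7: the n-th term does not approach 0; divergence by the term test.
When z = -47/7, the terms do not tend to 0, so the series diverges.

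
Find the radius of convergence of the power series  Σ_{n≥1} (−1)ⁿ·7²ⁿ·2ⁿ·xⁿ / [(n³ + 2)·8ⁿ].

Apply the ratio test: |a_{n+1}| / |a_n| = [(n³ + 2)/((n+1)³ + 2)] · 49·2/8, which tends to 49/4 as n → ∞.
Hence the series converges for |x| < 1/(49/4) = 4/49, so the radius of convergence is 4/49.

R = 4/49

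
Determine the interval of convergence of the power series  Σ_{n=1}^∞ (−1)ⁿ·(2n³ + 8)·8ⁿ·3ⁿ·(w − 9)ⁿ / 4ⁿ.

(53/6, 55/6)

By the ratio test, |a_{n+1}/a_n| = [(2(n+1)³ + 8)/(2n³ + 8)] · 8·3/4 → 6.
Hence the series converges for |w − 9| < 1/(6) = 1/6, so the radius of convergence is 1/6.
At w = 55/6: the n-th term does not approach 0; divergence by the term test.
At w = 53/6: the terms have absolute value of order n³, which does not tend to 0, so the series diverges by the divergence test.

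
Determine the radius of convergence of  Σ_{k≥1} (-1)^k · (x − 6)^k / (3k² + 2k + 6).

The ratio of consecutive coefficients is (3k² + 2k + 6)/(3(k+1)² + 2(k+1) + 6) → 1.
Convergence for |x − 6| < 1, so R = 1.

R = 1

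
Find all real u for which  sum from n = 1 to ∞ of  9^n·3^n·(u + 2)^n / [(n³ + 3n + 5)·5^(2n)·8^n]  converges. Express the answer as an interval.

Apply the ratio test: |a_{n+1}| / |a_n| = [(n³ + 3n + 5)/((n+1)³ + 3(n+1) + 5)] · 9·3/(25·8), which tends to 27/200 as n → ∞.
The series converges when 27/200 · |u + 2| < 1, giving R = 200/27.
At u = 146/27: the series is dominated by a constant times Σ 1/n³, which converges (p = 3 > 1).
At u = -254/27: the series is dominated by a constant times Σ 1/n³, which converges (p = 3 > 1).

[-254/27, 146/27]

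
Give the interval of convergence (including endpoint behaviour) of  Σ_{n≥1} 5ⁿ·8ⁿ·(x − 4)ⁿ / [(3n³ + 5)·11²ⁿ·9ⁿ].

[-929/40, 1249/40]

The ratio of consecutive coefficients is [(3n³ + 5)/(3(n+1)³ + 5)] · 5·8/(121·9) → 40/1089.
Hence the series converges for |x − 4| < 1/(40/1089) = 1089/40, so the radius of convergence is 1089/40.
Endpoint x = 1249/40: the series is dominated by a constant times Σ 1/n³, which converges (p = 3 > 1).
Check x = -929/40: the series is dominated by a constant times Σ 1/n³, which converges (p = 3 > 1).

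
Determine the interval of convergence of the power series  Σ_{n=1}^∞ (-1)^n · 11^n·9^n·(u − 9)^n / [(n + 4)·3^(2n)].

Ratio test: |a_{n+1}/a_n| = [(n + 4)/((n+1) + 4)] · 11·9/9 → 11 as n → ∞.
Convergence for |u − 9| · 11 < 1, i.e. |u − 9| < 1/11. So R = 1/11.
Check u = 100/11: an alternating series whose terms decrease to 0 in absolute value, so it converges by the Leibniz criterion.
At u = 98/11: comparison with the harmonic series Σ 1/n shows the series diverges.

(98/11, 100/11]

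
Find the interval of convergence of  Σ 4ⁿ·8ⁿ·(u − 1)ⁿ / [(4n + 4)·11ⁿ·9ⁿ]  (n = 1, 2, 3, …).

[-67/32, 131/32)

The ratio of consecutive coefficients is [(4n + 4)/(4(n+1) + 4)] · 4·8/(11·9) → 32/99.
Hence the series converges for |u − 1| < 1/(32/99) = 99/32, so the radius of convergence is 99/32.
At u = 131/32: comparison with the harmonic series Σ 1/n shows the series diverges.
Check u = -67/32: convergence follows from the alternating series test (terms decrease monotonically to 0).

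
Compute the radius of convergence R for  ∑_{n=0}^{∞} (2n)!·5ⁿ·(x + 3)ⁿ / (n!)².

By the ratio test, |a_{n+1}/a_n| = (2n+1)·(2n+2)/(n+1)² · 5 → 20.
Hence the series converges for |x + 3| < 1/(20) = 1/20, so the radius of convergence is 1/20.

R = 1/20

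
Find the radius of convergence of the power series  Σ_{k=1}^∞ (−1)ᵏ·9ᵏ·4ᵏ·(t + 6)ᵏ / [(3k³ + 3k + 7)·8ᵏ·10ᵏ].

R = 20/9

The ratio of consecutive coefficients is [(3k³ + 3k + 7)/(3(k+1)³ + 3(k+1) + 7)] · 9·4/(8·10) → 9/20.
The series converges when 9/20 · |t + 6| < 1, giving R = 20/9.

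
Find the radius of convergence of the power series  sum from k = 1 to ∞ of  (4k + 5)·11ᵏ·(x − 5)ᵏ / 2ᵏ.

R = 2/11

Apply the ratio test: |a_{k+1}| / |a_k| = [(4(k+1) + 5)/(4k + 5)] · 11/2, which tends to 11/2 as k → ∞.
Thus R = 1/(11/2) = 2/11.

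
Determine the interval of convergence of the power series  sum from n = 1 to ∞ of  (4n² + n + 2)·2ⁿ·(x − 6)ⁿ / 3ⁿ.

Ratio test: |a_{n+1}/a_n| = [(4(n+1)² + (n+1) + 2)/(4n² + n + 2)] · 2/3 → 2/3 as n → ∞.
Thus R = 1/(2/3) = 3/2.
When x = 15/2, the terms do not tend to 0, so the series diverges.
When x = 9/2, the n-th term does not approach 0; divergence by the term test.

(9/2, 15/2)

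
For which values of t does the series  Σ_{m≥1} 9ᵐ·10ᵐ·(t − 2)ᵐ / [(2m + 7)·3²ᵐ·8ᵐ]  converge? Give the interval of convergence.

[6/5, 14/5)

Apply the ratio test: |a_{m+1}| / |a_m| = [(2m + 7)/(2(m+1) + 7)] · 9·10/(9·8), which tends to 5/4 as m → ∞.
Hence the series converges for |t − 2| < 1/(5/4) = 4/5, so the radius of convergence is 4/5.
At t = 14/5: the terms are asymptotic to a nonzero constant times 1/m, so the series diverges by limit comparison with Σ 1/m.
Check t = 6/5: convergence follows from the alternating series test (terms decrease monotonically to 0).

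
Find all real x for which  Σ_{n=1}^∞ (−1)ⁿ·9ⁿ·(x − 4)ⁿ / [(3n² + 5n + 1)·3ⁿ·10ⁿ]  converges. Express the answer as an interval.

[2/3, 22/3]

Ratio test: |a_{n+1}/a_n| = [(3n² + 5n + 1)/(3(n+1)² + 5(n+1) + 1)] · 9/(3·10) → 3/10 as n → ∞.
Hence the series converges for |x − 4| < 1/(3/10) = 10/3, so the radius of convergence is 10/3.
When x = 22/3, the terms are on the order of 1/n², so the series converges absolutely by comparison with the p-series (p = 2 > 1).
At x = 2/3: the series is dominated by a constant times Σ 1/n², which converges (p = 2 > 1).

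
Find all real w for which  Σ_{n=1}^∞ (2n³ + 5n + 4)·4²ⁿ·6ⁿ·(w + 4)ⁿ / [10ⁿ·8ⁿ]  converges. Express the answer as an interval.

(-29/6, -19/6)

Apply the ratio test: |a_{n+1}| / |a_n| = [(2(n+1)³ + 5(n+1) + 4)/(2n³ + 5n + 4)] · 16·6/(10·8), which tends to 6/5 as n → ∞.
Thus R = 1/(6/5) = 5/6.
At w = -19/6: the terms do not tend to 0, so the series diverges.
Check w = -29/6: the terms do not tend to 0, so the series diverges.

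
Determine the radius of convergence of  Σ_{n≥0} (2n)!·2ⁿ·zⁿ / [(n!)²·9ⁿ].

Ratio test: |a_{n+1}/a_n| = (2n+1)·(2n+2)/(n+1)² · 2/9 → 8/9 as n → ∞.
Convergence for |z| · 8/9 < 1, i.e. |z| < 9/8. So R = 9/8.

R = 9/8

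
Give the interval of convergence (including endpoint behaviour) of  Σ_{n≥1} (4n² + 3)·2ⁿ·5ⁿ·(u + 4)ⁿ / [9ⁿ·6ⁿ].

Apply the ratio test: |a_{n+1}| / |a_n| = [(4(n+1)² + 3)/(4n² + 3)] · 2·5/(9·6), which tends to 5/27 as n → ∞.
Convergence for |u + 4| · 5/27 < 1, i.e. |u + 4| < 27/5. So R = 27/5.
Endpoint u = 7/5: the terms have absolute value of order n², which does not tend to 0, so the series diverges by the divergence test.
Endpoint u = -47/5: the n-th term does not approach 0; divergence by the term test.

(-47/5, 7/5)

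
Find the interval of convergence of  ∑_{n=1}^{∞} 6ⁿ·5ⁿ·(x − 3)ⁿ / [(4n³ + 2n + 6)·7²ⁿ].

[41/30, 139/30]

The ratio of consecutive coefficients is [(4n³ + 2n + 6)/(4(n+1)³ + 2(n+1) + 6)] · 6·5/49 → 30/49.
Convergence for |x − 3| · 30/49 < 1, i.e. |x − 3| < 49/30. So R = 49/30.
At x = 139/30: the terms are on the order of 1/n³, so the series converges absolutely by comparison with the p-series (p = 3 > 1).
At x = 41/30: the series is dominated by a constant times Σ 1/n³, which converges (p = 3 > 1).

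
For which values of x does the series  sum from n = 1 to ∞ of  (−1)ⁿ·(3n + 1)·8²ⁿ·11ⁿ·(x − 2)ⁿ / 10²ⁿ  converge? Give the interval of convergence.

The ratio of consecutive coefficients is [(3(n+1) + 1)/(3n + 1)] · 64·11/100 → 176/25.
The series converges when 176/25 · |x − 2| < 1, giving R = 25/176.
Check x = 377/176: the n-th term does not approach 0; divergence by the term test.
When x = 327/176, the n-th term does not approach 0; divergence by the term test.

(327/176, 377/176)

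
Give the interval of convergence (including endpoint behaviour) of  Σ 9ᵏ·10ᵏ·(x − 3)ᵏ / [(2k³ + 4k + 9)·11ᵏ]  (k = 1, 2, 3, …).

By the ratio test, |a_{k+1}/a_k| = [(2k³ + 4k + 9)/(2(k+1)³ + 4(k+1) + 9)] · 9·10/11 → 90/11.
The series converges when 90/11 · |x − 3| < 1, giving R = 11/90.
Endpoint x = 281/90: the terms are on the order of 1/k³, so the series converges absolutely by comparison with the p-series (p = 3 > 1).
Endpoint x = 259/90: the terms are on the order of 1/k³, so the series converges absolutely by comparison with the p-series (p = 3 > 1).

[259/90, 281/90]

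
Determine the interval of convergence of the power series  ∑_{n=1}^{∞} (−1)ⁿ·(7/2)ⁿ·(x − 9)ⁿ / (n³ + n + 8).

Ratio test: |a_{n+1}/a_n| = [(n³ + n + 8)/((n+1)³ + (n+1) + 8)] · 7/2 → 7/2 as n → ∞.
Thus R = 1/(7/2) = 2/7.
When x = 65/7, absolute convergence follows by limit comparison with Σ 1/n³.
Check x = 61/7: the series is dominated by a constant times Σ 1/n³, which converges (p = 3 > 1).

[61/7, 65/7]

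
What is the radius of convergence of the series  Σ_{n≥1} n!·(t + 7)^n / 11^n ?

The ratio of consecutive coefficients is (n+1) · 1/11 → ∞.
The terms grow without bound for any (t + 7) ≠ 0, so R = 0 (convergence only at t = -7).

R = 0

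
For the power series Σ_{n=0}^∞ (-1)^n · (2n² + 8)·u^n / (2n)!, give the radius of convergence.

Apply the ratio test: |a_{n+1}| / |a_n| = (2(n+1)² + 8)/(2n² + 8) · 1/[(2n+1)·(2n+2)], which tends to 0 as n → ∞.
The ratio tends to 0 regardless of u, hence R = ∞.

R = ∞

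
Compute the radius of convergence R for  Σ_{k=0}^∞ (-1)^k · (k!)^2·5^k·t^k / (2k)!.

By the ratio test, |a_{k+1}/a_k| = (k+1)²/[(2k+1)·(2k+2)] · 5 → 5/4.
The series converges when 5/4 · |t| < 1, giving R = 4/5.

R = 4/5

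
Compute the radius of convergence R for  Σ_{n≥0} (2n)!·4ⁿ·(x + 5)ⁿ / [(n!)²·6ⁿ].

Ratio test: |a_{n+1}/a_n| = (2n+1)·(2n+2)/(n+1)² · 4/6 → 8/3 as n → ∞.
The series converges when 8/3 · |x + 5| < 1, giving R = 3/8.

R = 3/8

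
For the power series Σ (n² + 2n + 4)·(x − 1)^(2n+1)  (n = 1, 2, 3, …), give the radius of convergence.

R = 1

By the ratio test, |a_{n+1}/a_n| = ((n+1)² + 2(n+1) + 4)/(n² + 2n + 4) → 1.
Successive powers of (x − 1) differ by 2, so the series converges when |x − 1|² · 1 < 1, i.e. |x − 1| < √(1) = 1. So R = 1.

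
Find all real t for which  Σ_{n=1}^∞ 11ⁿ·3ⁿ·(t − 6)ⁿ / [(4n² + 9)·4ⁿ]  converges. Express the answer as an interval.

[194/33, 202/33]

Ratio test: |a_{n+1}/a_n| = [(4n² + 9)/(4(n+1)² + 9)] · 11·3/4 → 33/4 as n → ∞.
Thus R = 1/(33/4) = 4/33.
At t = 202/33: the terms are on the order of 1/n², so the series converges absolutely by comparison with the p-series (p = 2 > 1).
Check t = 194/33: the series is dominated by a constant times Σ 1/n², which converges (p = 2 > 1).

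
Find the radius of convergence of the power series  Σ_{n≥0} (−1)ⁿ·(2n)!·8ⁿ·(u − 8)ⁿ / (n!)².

R = 1/32

Ratio test: |a_{n+1}/a_n| = (2n+1)·(2n+2)/(n+1)² · 8 → 32 as n → ∞.
Convergence for |u − 8| · 32 < 1, i.e. |u − 8| < 1/32. So R = 1/32.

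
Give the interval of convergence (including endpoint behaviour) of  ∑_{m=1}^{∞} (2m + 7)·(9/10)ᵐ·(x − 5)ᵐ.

(35/9, 55/9)

By the ratio test, |a_{m+1}/a_m| = [(2(m+1) + 7)/(2m + 7)] · 9/10 → 9/10.
The series converges when 9/10 · |x − 5| < 1, giving R = 10/9.
Check x = 55/9: the terms have absolute value of order m, which does not tend to 0, so the series diverges by the divergence test.
Check x = 35/9: the m-th term does not approach 0; divergence by the term test.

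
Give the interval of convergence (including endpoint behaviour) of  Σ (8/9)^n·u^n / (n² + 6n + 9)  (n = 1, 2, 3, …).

Apply the ratio test: |a_{n+1}| / |a_n| = [(n² + 6n + 9)/((n+1)² + 6(n+1) + 9)] · 8/9, which tends to 8/9 as n → ∞.
Hence the series converges for |u| < 1/(8/9) = 9/8, so the radius of convergence is 9/8.
Check u = 9/8: absolute convergence follows by limit comparison with Σ 1/n².
Check u = -9/8: the terms are on the order of 1/n², so the series converges absolutely by comparison with the p-series (p = 2 > 1).

[-9/8, 9/8]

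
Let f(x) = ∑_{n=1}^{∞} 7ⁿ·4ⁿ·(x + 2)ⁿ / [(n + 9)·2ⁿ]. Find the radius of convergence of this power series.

R = 1/14

Apply the ratio test: |a_{n+1}| / |a_n| = [(n + 9)/((n+1) + 9)] · 7·4/2, which tends to 14 as n → ∞.
Hence the series converges for |x + 2| < 1/(14) = 1/14, so the radius of convergence is 1/14.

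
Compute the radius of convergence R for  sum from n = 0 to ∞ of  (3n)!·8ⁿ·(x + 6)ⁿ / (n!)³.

The ratio of consecutive coefficients is (3n+1)·(3n+2)·(3n+3)/(n+1)³ · 8 → 216.
The series converges when 216 · |x + 6| < 1, giving R = 1/216.

R = 1/216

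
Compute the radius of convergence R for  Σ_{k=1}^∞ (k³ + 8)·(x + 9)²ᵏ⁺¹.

Ratio test: |a_{k+1}/a_k| = ((k+1)³ + 8)/(k³ + 8) → 1 as k → ∞.
Writing y = (x + 9)², the series in y has radius 1, so |x + 9| < √(1) = 1 and R = 1.

R = 1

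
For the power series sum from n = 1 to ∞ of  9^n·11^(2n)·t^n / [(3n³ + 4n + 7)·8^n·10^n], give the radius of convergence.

R = 80/1089

By the ratio test, |a_{n+1}/a_n| = [(3n³ + 4n + 7)/(3(n+1)³ + 4(n+1) + 7)] · 9·121/(8·10) → 1089/80.
Convergence for |t| · 1089/80 < 1, i.e. |t| < 80/1089. So R = 80/1089.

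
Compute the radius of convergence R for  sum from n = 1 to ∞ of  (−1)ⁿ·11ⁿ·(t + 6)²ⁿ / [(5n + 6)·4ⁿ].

The ratio of consecutive coefficients is [(5n + 6)/(5(n+1) + 6)] · 11/4 → 11/4.
Writing y = (t + 6)², the series in y has radius 4/11, so |t + 6| < √(4/11) and R = 2√11/11.

R = 2√11/11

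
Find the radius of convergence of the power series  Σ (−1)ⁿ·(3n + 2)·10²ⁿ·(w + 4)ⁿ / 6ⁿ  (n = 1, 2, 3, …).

The ratio of consecutive coefficients is [(3(n+1) + 2)/(3n + 2)] · 100/6 → 50/3.
Thus R = 1/(50/3) = 3/50.

R = 3/50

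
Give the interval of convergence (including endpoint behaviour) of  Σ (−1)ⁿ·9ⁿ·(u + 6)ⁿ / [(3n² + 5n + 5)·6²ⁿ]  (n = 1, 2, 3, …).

[-10, -2]

Ratio test: |a_{n+1}/a_n| = [(3n² + 5n + 5)/(3(n+1)² + 5(n+1) + 5)] · 9/36 → 1/4 as n → ∞.
Convergence for |u + 6| · 1/4 < 1, i.e. |u + 6| < 4. So R = 4.
When u = -2, the terms are on the order of 1/n², so the series converges absolutely by comparison with the p-series (p = 2 > 1).
When u = -10, the series is dominated by a constant times Σ 1/n², which converges (p = 2 > 1).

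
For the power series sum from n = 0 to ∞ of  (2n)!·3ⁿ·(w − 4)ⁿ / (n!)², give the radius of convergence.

R = 1/12

Ratio test: |a_{n+1}/a_n| = (2n+1)·(2n+2)/(n+1)² · 3 → 12 as n → ∞.
Hence the series converges for |w − 4| < 1/(12) = 1/12, so the radius of convergence is 1/12.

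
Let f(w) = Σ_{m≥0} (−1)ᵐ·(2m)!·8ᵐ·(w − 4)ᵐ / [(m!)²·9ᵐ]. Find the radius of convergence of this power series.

R = 9/32

Ratio test: |a_{m+1}/a_m| = (2m+1)·(2m+2)/(m+1)² · 8/9 → 32/9 as m → ∞.
Hence the series converges for |w − 4| < 1/(32/9) = 9/32, so the radius of convergence is 9/32.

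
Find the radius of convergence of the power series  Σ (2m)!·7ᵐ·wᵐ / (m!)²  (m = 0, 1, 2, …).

R = 1/28

Ratio test: |a_{m+1}/a_m| = (2m+1)·(2m+2)/(m+1)² · 7 → 28 as m → ∞.
Convergence for |w| · 28 < 1, i.e. |w| < 1/28. So R = 1/28.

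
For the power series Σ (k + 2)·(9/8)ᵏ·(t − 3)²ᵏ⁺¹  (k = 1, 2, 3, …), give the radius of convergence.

By the ratio test, |a_{k+1}/a_k| = [((k+1) + 2)/(k + 2)] · 9/8 → 9/8.
Successive powers of (t − 3) differ by 2, so the series converges when |t − 3|² · 9/8 < 1, i.e. |t − 3| < √(8/9). So R = 2√2/3.

R = 2√2/3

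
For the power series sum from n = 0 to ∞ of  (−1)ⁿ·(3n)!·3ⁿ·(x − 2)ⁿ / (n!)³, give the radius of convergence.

R = 1/81

By the ratio test, |a_{n+1}/a_n| = (3n+1)·(3n+2)·(3n+3)/(n+1)³ · 3 → 81.
Thus R = 1/(81) = 1/81.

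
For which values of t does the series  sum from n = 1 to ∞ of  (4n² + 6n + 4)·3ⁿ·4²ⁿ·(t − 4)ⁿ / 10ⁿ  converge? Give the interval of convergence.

By the ratio test, |a_{n+1}/a_n| = [(4(n+1)² + 6(n+1) + 4)/(4n² + 6n + 4)] · 3·16/10 → 24/5.
Thus R = 1/(24/5) = 5/24.
When t = 101/24, the terms do not tend to 0, so the series diverges.
Check t = 91/24: the terms do not tend to 0, so the series diverges.

(91/24, 101/24)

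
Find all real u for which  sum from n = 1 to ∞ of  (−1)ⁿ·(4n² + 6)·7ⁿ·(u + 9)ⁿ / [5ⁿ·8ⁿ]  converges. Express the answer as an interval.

(-103/7, -23/7)

By the ratio test, |a_{n+1}/a_n| = [(4(n+1)² + 6)/(4n² + 6)] · 7/(5·8) → 7/40.
Thus R = 1/(7/40) = 40/7.
At u = -23/7: the terms do not tend to 0, so the series diverges.
At u = -103/7: the terms have absolute value of order n², which does not tend to 0, so the series diverges by the divergence test.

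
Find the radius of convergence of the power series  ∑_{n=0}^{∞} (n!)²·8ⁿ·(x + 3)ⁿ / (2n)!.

R = 1/2

The ratio of consecutive coefficients is (n+1)²/[(2n+1)·(2n+2)] · 8 → 2.
Convergence for |x + 3| · 2 < 1, i.e. |x + 3| < 1/2. So R = 1/2.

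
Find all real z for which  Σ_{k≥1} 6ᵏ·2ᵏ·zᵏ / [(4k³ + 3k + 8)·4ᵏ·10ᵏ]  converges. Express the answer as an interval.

[-10/3, 10/3]

By the ratio test, |a_{k+1}/a_k| = [(4k³ + 3k + 8)/(4(k+1)³ + 3(k+1) + 8)] · 6·2/(4·10) → 3/10.
Convergence for |z| · 3/10 < 1, i.e. |z| < 10/3. So R = 10/3.
At z = 10/3: absolute convergence follows by limit comparison with Σ 1/k³.
Endpoint z = -10/3: the series is dominated by a constant times Σ 1/k³, which converges (p = 3 > 1).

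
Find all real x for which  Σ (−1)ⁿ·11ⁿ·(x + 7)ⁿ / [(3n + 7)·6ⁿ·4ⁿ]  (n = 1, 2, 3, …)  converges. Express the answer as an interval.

(-101/11, -53/11]

By the ratio test, |a_{n+1}/a_n| = [(3n + 7)/(3(n+1) + 7)] · 11/(6·4) → 11/24.
The series converges when 11/24 · |x + 7| < 1, giving R = 24/11.
When x = -53/11, convergence follows from the alternating series test (terms decrease monotonically to 0).
Check x = -101/11: the terms are asymptotic to a nonzero constant times 1/n, so the series diverges by limit comparison with Σ 1/n.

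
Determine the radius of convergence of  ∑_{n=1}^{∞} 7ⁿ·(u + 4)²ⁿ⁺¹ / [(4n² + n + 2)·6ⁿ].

Apply the ratio test: |a_{n+1}| / |a_n| = [(4n² + n + 2)/(4(n+1)² + (n+1) + 2)] · 7/6, which tends to 7/6 as n → ∞.
Successive powers of (u + 4) differ by 2, so the series converges when |u + 4|² · 7/6 < 1, i.e. |u + 4| < √(6/7). So R = √42/7.

R = √42/7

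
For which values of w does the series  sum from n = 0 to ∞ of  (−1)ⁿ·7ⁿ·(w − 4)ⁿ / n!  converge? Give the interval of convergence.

(−∞, ∞)

The ratio of consecutive coefficients is 7 · 1/(n+1) → 0.
The ratio tends to 0 regardless of w, hence R = ∞.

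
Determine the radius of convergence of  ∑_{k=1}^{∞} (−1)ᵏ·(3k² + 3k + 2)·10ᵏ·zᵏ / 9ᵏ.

Ratio test: |a_{k+1}/a_k| = [(3(k+1)² + 3(k+1) + 2)/(3k² + 3k + 2)] · 10/9 → 10/9 as k → ∞.
Hence the series converges for |z| < 1/(10/9) = 9/10, so the radius of convergence is 9/10.

R = 9/10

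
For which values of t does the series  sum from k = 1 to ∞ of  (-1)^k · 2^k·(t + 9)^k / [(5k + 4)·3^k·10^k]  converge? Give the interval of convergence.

(-24, 6]

Ratio test: |a_{k+1}/a_k| = [(5k + 4)/(5(k+1) + 4)] · 2/(3·10) → 1/15 as k → ∞.
Hence the series converges for |t + 9| < 1/(1/15) = 15, so the radius of convergence is 15.
When t = 6, convergence follows from the alternating series test (terms decrease monotonically to 0).
When t = -24, the terms behave like c/k; limit comparison with the harmonic series gives divergence.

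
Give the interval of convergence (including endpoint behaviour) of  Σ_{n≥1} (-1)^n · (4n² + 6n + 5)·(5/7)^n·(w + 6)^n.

By the ratio test, |a_{n+1}/a_n| = [(4(n+1)² + 6(n+1) + 5)/(4n² + 6n + 5)] · 5/7 → 5/7.
Hence the series converges for |w + 6| < 1/(5/7) = 7/5, so the radius of convergence is 7/5.
Check w = -23/5: the terms have absolute value of order n², which does not tend to 0, so the series diverges by the divergence test.
Endpoint w = -37/5: the n-th term does not approach 0; divergence by the term test.

(-37/5, -23/5)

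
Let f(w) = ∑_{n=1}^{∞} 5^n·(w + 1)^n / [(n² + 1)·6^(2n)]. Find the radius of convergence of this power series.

By the ratio test, |a_{n+1}/a_n| = [(n² + 1)/((n+1)² + 1)] · 5/36 → 5/36.
Convergence for |w + 1| · 5/36 < 1, i.e. |w + 1| < 36/5. So R = 36/5.

R = 36/5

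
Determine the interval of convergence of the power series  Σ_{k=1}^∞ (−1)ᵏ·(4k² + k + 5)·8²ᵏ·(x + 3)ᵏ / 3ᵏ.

By the ratio test, |a_{k+1}/a_k| = [(4(k+1)² + (k+1) + 5)/(4k² + k + 5)] · 64/3 → 64/3.
Thus R = 1/(64/3) = 3/64.
Check x = -189/64: the terms have absolute value of order k², which does not tend to 0, so the series diverges by the divergence test.
When x = -195/64, the terms have absolute value of order k², which does not tend to 0, so the series diverges by the divergence test.

(-195/64, -189/64)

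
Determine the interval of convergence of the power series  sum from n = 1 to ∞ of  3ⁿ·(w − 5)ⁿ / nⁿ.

Applying the root test, |a_n|^(1/n) = 3/n → 0.
Since the n-th root of |a_n| tends to 0, the series converges for all real w; R = ∞.

(−∞, ∞)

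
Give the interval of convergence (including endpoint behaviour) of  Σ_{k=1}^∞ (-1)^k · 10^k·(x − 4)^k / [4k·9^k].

(31/10, 49/10]

Ratio test: |a_{k+1}/a_k| = [4k/4(k+1)] · 10/9 → 10/9 as k → ∞.
Convergence for |x − 4| · 10/9 < 1, i.e. |x − 4| < 9/10. So R = 9/10.
Endpoint x = 49/10: convergence follows from the alternating series test (terms decrease monotonically to 0).
At x = 31/10: the terms are asymptotic to a nonzero constant times 1/k, so the series diverges by limit comparison with Σ 1/k.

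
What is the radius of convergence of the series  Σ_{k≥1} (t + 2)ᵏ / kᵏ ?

R = ∞

Root test: |a_k|^(1/k) = 1/k → 0.
Since the k-th root of |a_k| tends to 0, the series converges for all real t; R = ∞.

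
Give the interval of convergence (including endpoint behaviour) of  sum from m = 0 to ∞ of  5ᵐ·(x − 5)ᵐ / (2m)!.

(−∞, ∞)

Ratio test: |a_{m+1}/a_m| = 5 · 1/[(2m+1)·(2m+2)] → 0 as m → ∞.
Since the limit is 0 < 1 for every x, the series converges on all of ℝ and R = ∞.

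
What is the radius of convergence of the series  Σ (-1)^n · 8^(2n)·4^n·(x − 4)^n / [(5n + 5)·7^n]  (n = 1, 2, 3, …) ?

R = 7/256

Apply the ratio test: |a_{n+1}| / |a_n| = [(5n + 5)/(5(n+1) + 5)] · 64·4/7, which tends to 256/7 as n → ∞.
Convergence for |x − 4| · 256/7 < 1, i.e. |x − 4| < 7/256. So R = 7/256.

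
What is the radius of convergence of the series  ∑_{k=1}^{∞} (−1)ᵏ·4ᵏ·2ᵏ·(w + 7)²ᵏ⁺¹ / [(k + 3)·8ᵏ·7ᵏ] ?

R = √7

The ratio of consecutive coefficients is [(k + 3)/((k+1) + 3)] · 4·2/(8·7) → 1/7.
Since the exponent of (w + 7) increases by 2 each term, convergence requires |w + 7|² < 7, hence R = √7.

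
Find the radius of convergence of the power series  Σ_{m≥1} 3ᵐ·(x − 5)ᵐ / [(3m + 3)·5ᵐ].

R = 5/3

Ratio test: |a_{m+1}/a_m| = [(3m + 3)/(3(m+1) + 3)] · 3/5 → 3/5 as m → ∞.
Hence the series converges for |x − 5| < 1/(3/5) = 5/3, so the radius of convergence is 5/3.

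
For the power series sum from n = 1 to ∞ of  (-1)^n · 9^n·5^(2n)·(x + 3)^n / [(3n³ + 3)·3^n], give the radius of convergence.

Ratio test: |a_{n+1}/a_n| = [(3n³ + 3)/(3(n+1)³ + 3)] · 9·25/3 → 75 as n → ∞.
The series converges when 75 · |x + 3| < 1, giving R = 1/75.

R = 1/75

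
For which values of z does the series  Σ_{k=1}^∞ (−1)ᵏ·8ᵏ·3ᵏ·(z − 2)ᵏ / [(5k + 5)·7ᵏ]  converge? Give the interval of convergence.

(41/24, 55/24]

Ratio test: |a_{k+1}/a_k| = [(5k + 5)/(5(k+1) + 5)] · 8·3/7 → 24/7 as k → ∞.
Convergence for |z − 2| · 24/7 < 1, i.e. |z − 2| < 7/24. So R = 7/24.
When z = 55/24, the terms alternate in sign and decrease monotonically to 0 in absolute value (size ~ c/k), so the alternating series test gives convergence.
Endpoint z = 41/24: the terms are asymptotic to a nonzero constant times 1/k, so the series diverges by limit comparison with Σ 1/k.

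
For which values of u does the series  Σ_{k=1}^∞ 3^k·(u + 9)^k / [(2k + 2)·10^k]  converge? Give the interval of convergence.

[-37/3, -17/3)

Ratio test: |a_{k+1}/a_k| = [(2k + 2)/(2(k+1) + 2)] · 3/10 → 3/10 as k → ∞.
Thus R = 1/(3/10) = 10/3.
At u = -17/3: the terms behave like c/k; limit comparison with the harmonic series gives divergence.
When u = -37/3, convergence follows from the alternating series test (terms decrease monotonically to 0).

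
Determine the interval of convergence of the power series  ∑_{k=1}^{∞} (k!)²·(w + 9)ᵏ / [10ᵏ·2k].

By the ratio test, |a_{k+1}/a_k| = (k+1)² · 1/10 · 2k/2(k+1) → ∞.
The ratio grows without bound, so the series diverges whenever (w + 9) ≠ 0; it converges only at w = -9. R = 0.

{-9}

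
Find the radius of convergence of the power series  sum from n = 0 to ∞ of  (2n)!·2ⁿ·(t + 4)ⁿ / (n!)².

Apply the ratio test: |a_{n+1}| / |a_n| = (2n+1)·(2n+2)/(n+1)² · 2, which tends to 8 as n → ∞.
Hence the series converges for |t + 4| < 1/(8) = 1/8, so the radius of convergence is 1/8.

R = 1/8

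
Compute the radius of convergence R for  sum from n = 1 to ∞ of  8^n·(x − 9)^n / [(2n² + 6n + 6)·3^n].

By the ratio test, |a_{n+1}/a_n| = [(2n² + 6n + 6)/(2(n+1)² + 6(n+1) + 6)] · 8/3 → 8/3.
Thus R = 1/(8/3) = 3/8.

R = 3/8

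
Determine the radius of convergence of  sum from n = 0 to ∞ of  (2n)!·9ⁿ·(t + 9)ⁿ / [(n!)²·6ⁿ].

R = 1/6

The ratio of consecutive coefficients is (2n+1)·(2n+2)/(n+1)² · 9/6 → 6.
The series converges when 6 · |t + 9| < 1, giving R = 1/6.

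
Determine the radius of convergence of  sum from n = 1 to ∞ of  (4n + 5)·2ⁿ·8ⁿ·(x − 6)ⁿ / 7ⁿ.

Apply the ratio test: |a_{n+1}| / |a_n| = [(4(n+1) + 5)/(4n + 5)] · 2·8/7, which tends to 16/7 as n → ∞.
Convergence for |x − 6| · 16/7 < 1, i.e. |x − 6| < 7/16. So R = 7/16.

R = 7/16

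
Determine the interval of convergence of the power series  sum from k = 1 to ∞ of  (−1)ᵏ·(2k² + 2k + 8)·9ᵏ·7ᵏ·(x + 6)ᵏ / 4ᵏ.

(-382/63, -374/63)

The ratio of consecutive coefficients is [(2(k+1)² + 2(k+1) + 8)/(2k² + 2k + 8)] · 9·7/4 → 63/4.
Hence the series converges for |x + 6| < 1/(63/4) = 4/63, so the radius of convergence is 4/63.
At x = -374/63: the terms have absolute value of order k², which does not tend to 0, so the series diverges by the divergence test.
When x = -382/63, the terms have absolute value of order k², which does not tend to 0, so the series diverges by the divergence test.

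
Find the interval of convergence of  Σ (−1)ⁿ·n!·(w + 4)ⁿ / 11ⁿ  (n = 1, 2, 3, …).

{-4}

By the ratio test, |a_{n+1}/a_n| = (n+1) · 1/11 → ∞.
Since the ratio → ∞, the series diverges for every w ≠ -4, and R = 0.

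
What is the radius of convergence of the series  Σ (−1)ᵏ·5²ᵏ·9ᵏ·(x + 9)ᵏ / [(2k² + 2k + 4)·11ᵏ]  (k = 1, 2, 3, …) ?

Ratio test: |a_{k+1}/a_k| = [(2k² + 2k + 4)/(2(k+1)² + 2(k+1) + 4)] · 25·9/11 → 225/11 as k → ∞.
The series converges when 225/11 · |x + 9| < 1, giving R = 11/225.

R = 11/225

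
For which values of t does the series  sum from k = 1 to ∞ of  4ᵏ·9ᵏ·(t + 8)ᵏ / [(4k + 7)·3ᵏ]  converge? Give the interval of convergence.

[-97/12, -95/12)

By the ratio test, |a_{k+1}/a_k| = [(4k + 7)/(4(k+1) + 7)] · 4·9/3 → 12.
Thus R = 1/(12) = 1/12.
At t = -95/12: the terms behave like c/k; limit comparison with the harmonic series gives divergence.
Endpoint t = -97/12: convergence follows from the alternating series test (terms decrease monotonically to 0).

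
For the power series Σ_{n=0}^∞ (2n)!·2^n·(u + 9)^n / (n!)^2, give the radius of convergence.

R = 1/8

By the ratio test, |a_{n+1}/a_n| = (2n+1)·(2n+2)/(n+1)² · 2 → 8.
Convergence for |u + 9| · 8 < 1, i.e. |u + 9| < 1/8. So R = 1/8.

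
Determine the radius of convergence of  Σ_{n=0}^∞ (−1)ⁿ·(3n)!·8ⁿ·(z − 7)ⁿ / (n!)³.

R = 1/216

By the ratio test, |a_{n+1}/a_n| = (3n+1)·(3n+2)·(3n+3)/(n+1)³ · 8 → 216.
Thus R = 1/(216) = 1/216.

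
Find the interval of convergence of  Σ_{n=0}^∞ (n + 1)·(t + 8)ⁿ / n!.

(−∞, ∞)

By the ratio test, |a_{n+1}/a_n| = ((n+1) + 1)/(n + 1) · 1/(n+1) → 0.
The ratio tends to 0 regardless of t, hence R = ∞.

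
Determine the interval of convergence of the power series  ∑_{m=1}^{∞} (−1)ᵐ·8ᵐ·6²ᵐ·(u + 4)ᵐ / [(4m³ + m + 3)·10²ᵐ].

Apply the ratio test: |a_{m+1}| / |a_m| = [(4m³ + m + 3)/(4(m+1)³ + (m+1) + 3)] · 8·36/100, which tends to 72/25 as m → ∞.
The series converges when 72/25 · |u + 4| < 1, giving R = 25/72.
When u = -263/72, the series is dominated by a constant times Σ 1/m³, which converges (p = 3 > 1).
At u = -313/72: absolute convergence follows by limit comparison with Σ 1/m³.

[-313/72, -263/72]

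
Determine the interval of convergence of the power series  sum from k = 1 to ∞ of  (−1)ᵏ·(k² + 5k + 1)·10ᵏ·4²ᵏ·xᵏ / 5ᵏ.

(-1/32, 1/32)

Apply the ratio test: |a_{k+1}| / |a_k| = [((k+1)² + 5(k+1) + 1)/(k² + 5k + 1)] · 10·16/5, which tends to 32 as k → ∞.
Thus R = 1/(32) = 1/32.
At x = 1/32: the terms do not tend to 0, so the series diverges.
At x = -1/32: the terms do not tend to 0, so the series diverges.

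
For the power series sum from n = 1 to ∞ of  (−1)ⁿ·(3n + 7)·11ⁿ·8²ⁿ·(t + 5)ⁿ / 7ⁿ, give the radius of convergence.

Apply the ratio test: |a_{n+1}| / |a_n| = [(3(n+1) + 7)/(3n + 7)] · 11·64/7, which tends to 704/7 as n → ∞.
Convergence for |t + 5| · 704/7 < 1, i.e. |t + 5| < 7/704. So R = 7/704.

R = 7/704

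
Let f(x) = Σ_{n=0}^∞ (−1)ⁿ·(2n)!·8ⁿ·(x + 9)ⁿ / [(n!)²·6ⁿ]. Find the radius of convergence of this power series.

R = 3/16

Apply the ratio test: |a_{n+1}| / |a_n| = (2n+1)·(2n+2)/(n+1)² · 8/6, which tends to 16/3 as n → ∞.
The series converges when 16/3 · |x + 9| < 1, giving R = 3/16.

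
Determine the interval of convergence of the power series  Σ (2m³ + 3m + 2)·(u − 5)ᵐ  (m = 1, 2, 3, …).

Ratio test: |a_{m+1}/a_m| = (2(m+1)³ + 3(m+1) + 2)/(2m³ + 3m + 2) → 1 as m → ∞.
So the series converges when |u − 5| < 1 and diverges when |u − 5| > 1; R = 1.
When u = 6, the m-th term does not approach 0; divergence by the term test.
Endpoint u = 4: the terms do not tend to 0, so the series diverges.

(4, 6)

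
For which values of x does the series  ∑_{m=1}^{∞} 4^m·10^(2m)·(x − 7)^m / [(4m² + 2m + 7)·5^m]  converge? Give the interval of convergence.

[559/80, 561/80]

The ratio of consecutive coefficients is [(4m² + 2m + 7)/(4(m+1)² + 2(m+1) + 7)] · 4·100/5 → 80.
Convergence for |x − 7| · 80 < 1, i.e. |x − 7| < 1/80. So R = 1/80.
Check x = 561/80: the terms are on the order of 1/m², so the series converges absolutely by comparison with the p-series (p = 2 > 1).
At x = 559/80: the series is dominated by a constant times Σ 1/m², which converges (p = 2 > 1).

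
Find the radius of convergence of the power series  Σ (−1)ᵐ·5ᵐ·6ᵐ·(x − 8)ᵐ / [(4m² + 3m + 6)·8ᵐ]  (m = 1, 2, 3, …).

Apply the ratio test: |a_{m+1}| / |a_m| = [(4m² + 3m + 6)/(4(m+1)² + 3(m+1) + 6)] · 5·6/8, which tends to 15/4 as m → ∞.
Hence the series converges for |x − 8| < 1/(15/4) = 4/15, so the radius of convergence is 4/15.

R = 4/15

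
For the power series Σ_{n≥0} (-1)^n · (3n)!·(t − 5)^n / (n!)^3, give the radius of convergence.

R = 1/27

Apply the ratio test: |a_{n+1}| / |a_n| = (3n+1)·(3n+2)·(3n+3)/(n+1)³, which tends to 27 as n → ∞.
Convergence for |t − 5| · 27 < 1, i.e. |t − 5| < 1/27. So R = 1/27.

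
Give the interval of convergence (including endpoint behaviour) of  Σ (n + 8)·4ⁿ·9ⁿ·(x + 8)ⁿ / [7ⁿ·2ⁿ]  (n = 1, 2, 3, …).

Apply the ratio test: |a_{n+1}| / |a_n| = [((n+1) + 8)/(n + 8)] · 4·9/(7·2), which tends to 18/7 as n → ∞.
Convergence for |x + 8| · 18/7 < 1, i.e. |x + 8| < 7/18. So R = 7/18.
When x = -137/18, the n-th term does not approach 0; divergence by the term test.
Check x = -151/18: the terms have absolute value of order n, which does not tend to 0, so the series diverges by the divergence test.

(-151/18, -137/18)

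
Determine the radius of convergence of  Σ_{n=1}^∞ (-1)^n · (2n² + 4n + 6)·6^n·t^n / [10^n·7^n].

R = 35/3

The ratio of consecutive coefficients is [(2(n+1)² + 4(n+1) + 6)/(2n² + 4n + 6)] · 6/(10·7) → 3/35.
Convergence for |t| · 3/35 < 1, i.e. |t| < 35/3. So R = 35/3.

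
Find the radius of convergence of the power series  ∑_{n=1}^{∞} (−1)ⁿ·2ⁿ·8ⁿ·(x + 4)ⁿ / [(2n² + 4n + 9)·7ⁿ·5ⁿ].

R = 35/16

By the ratio test, |a_{n+1}/a_n| = [(2n² + 4n + 9)/(2(n+1)² + 4(n+1) + 9)] · 2·8/(7·5) → 16/35.
Thus R = 1/(16/35) = 35/16.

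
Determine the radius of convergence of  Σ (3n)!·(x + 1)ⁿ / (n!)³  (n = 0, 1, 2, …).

Apply the ratio test: |a_{n+1}| / |a_n| = (3n+1)·(3n+2)·(3n+3)/(n+1)³, which tends to 27 as n → ∞.
The series converges when 27 · |x + 1| < 1, giving R = 1/27.

R = 1/27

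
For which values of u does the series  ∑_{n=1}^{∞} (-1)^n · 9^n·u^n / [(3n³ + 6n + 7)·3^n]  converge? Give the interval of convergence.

Apply the ratio test: |a_{n+1}| / |a_n| = [(3n³ + 6n + 7)/(3(n+1)³ + 6(n+1) + 7)] · 9/3, which tends to 3 as n → ∞.
The series converges when 3 · |u| < 1, giving R = 1/3.
Endpoint u = 1/3: absolute convergence follows by limit comparison with Σ 1/n³.
Check u = -1/3: absolute convergence follows by limit comparison with Σ 1/n³.

[-1/3, 1/3]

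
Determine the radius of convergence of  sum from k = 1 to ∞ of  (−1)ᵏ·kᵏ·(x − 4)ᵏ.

By the Cauchy root test, |a_k|^(1/k) = k → ∞.
Since the k-th root of |a_k| is unbounded, the series converges only at x = 4; R = 0.

R = 0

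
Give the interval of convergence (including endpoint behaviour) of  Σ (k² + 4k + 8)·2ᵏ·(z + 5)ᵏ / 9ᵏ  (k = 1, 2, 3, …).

The ratio of consecutive coefficients is [((k+1)² + 4(k+1) + 8)/(k² + 4k + 8)] · 2/9 → 2/9.
The series converges when 2/9 · |z + 5| < 1, giving R = 9/2.
At z = -1/2: the terms do not tend to 0, so the series diverges.
When z = -19/2, the k-th term does not approach 0; divergence by the term test.

(-19/2, -1/2)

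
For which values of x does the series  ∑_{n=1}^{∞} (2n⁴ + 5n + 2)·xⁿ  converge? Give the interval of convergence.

By the ratio test, |a_{n+1}/a_n| = (2(n+1)⁴ + 5(n+1) + 2)/(2n⁴ + 5n + 2) → 1.
Hence R = 1.
Endpoint x = 1: the n-th term does not approach 0; divergence by the term test.
At x = -1: the terms do not tend to 0, so the series diverges.

(-1, 1)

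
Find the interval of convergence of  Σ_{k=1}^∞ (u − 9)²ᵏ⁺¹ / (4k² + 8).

Ratio test: |a_{k+1}/a_k| = (4k² + 8)/(4(k+1)² + 8) → 1 as k → ∞.
Writing y = (u − 9)², the series in y has radius 1, so |u − 9| < √(1) = 1 and R = 1.
When u = 10, the series is dominated by a constant times Σ 1/k², which converges (p = 2 > 1).
Endpoint u = 8: the terms are on the order of 1/k², so the series converges absolutely by comparison with the p-series (p = 2 > 1).

[8, 10]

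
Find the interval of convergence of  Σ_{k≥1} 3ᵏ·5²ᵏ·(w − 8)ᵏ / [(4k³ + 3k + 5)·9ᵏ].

Apply the ratio test: |a_{k+1}| / |a_k| = [(4k³ + 3k + 5)/(4(k+1)³ + 3(k+1) + 5)] · 3·25/9, which tends to 25/3 as k → ∞.
The series converges when 25/3 · |w − 8| < 1, giving R = 3/25.
At w = 203/25: absolute convergence follows by limit comparison with Σ 1/k³.
At w = 197/25: the terms are on the order of 1/k³, so the series converges absolutely by comparison with the p-series (p = 3 > 1).

[197/25, 203/25]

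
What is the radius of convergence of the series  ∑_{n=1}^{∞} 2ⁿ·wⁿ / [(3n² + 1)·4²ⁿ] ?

R = 8

Ratio test: |a_{n+1}/a_n| = [(3n² + 1)/(3(n+1)² + 1)] · 2/16 → 1/8 as n → ∞.
Hence the series converges for |w| < 1/(1/8) = 8, so the radius of convergence is 8.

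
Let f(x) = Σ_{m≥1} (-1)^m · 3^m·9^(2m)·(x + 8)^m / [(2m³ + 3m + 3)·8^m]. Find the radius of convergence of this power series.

Ratio test: |a_{m+1}/a_m| = [(2m³ + 3m + 3)/(2(m+1)³ + 3(m+1) + 3)] · 3·81/8 → 243/8 as m → ∞.
Convergence for |x + 8| · 243/8 < 1, i.e. |x + 8| < 8/243. So R = 8/243.

R = 8/243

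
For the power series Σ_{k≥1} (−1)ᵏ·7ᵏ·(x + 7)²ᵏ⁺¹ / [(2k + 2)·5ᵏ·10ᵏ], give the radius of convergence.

Ratio test: |a_{k+1}/a_k| = [(2k + 2)/(2(k+1) + 2)] · 7/(5·10) → 7/50 as k → ∞.
Writing y = (x + 7)², the series in y has radius 50/7, so |x + 7| < √(50/7) and R = 5√14/7.

R = 5√14/7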